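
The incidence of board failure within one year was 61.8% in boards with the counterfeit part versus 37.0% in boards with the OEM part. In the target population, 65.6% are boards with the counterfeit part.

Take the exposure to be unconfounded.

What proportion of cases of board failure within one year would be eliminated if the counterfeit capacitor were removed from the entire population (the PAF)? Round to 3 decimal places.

p₁ = 0.618, p₀ = 0.37.
Overall risk P(Y=1) = π·p₁ + (1−π)·p₀ = 0.656×0.618 + 0.344×0.37 = 0.53269.
Under exogeneity, PAF = [P(Y=1) − p₀] / P(Y=1).
PAF = (0.53269 − 0.37) / 0.53269 ≈ 0.3054

PAF ≈ 0.305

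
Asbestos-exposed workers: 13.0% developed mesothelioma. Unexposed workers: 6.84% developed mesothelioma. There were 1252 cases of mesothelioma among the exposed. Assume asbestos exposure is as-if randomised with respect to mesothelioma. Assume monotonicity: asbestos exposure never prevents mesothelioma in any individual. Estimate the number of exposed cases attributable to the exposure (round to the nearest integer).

about 593 cases

p₁ = 0.13, p₀ = 0.0684.
PN = (p₁ − p₀)/p₁ = (0.13 − 0.0684) / 0.13 ≈ 0.47385.
Attributable cases ≈ PN × (exposed cases) = 0.47385 × 1252 ≈ 593.26.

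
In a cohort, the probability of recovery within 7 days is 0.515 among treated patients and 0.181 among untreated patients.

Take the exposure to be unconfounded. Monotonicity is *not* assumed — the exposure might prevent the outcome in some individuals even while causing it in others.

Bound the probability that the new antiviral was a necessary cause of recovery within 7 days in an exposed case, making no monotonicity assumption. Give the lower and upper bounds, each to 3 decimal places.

0.649 ≤ PN ≤ 1.000

Let p₁ = 0.515, p₀ = 0.181.
Under exogeneity alone the bounds on PN are max{0,(p₁−p₀)/p₁} ≤ PN ≤ min{1,(1−p₀)/p₁}.
  lower = (p₁ − p₀)/p₁ = 0.334 / 0.515 ≈ 0.6485
  upper = min{1, (1 − p₀)/p₁} = 0.819 / 0.515 ≈ 1.5903 → capped at 1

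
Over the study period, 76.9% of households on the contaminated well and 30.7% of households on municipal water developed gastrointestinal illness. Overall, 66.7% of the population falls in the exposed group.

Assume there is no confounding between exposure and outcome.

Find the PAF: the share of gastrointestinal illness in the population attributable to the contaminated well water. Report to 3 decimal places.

PAF ≈ 0.501

p₁ = 0.769, p₀ = 0.307.
Overall risk P(Y=1) = π·p₁ + (1−π)·p₀ = 0.667×0.769 + 0.333×0.307 = 0.61515.
Under exogeneity, PAF = [P(Y=1) − p₀] / P(Y=1).
PAF = (0.61515 − 0.307) / 0.61515 ≈ 0.5009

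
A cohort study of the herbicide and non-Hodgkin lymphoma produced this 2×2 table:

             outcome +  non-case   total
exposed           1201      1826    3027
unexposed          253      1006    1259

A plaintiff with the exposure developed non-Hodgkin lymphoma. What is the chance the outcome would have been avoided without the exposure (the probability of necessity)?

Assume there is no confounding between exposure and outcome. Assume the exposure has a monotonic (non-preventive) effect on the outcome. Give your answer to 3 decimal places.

p₁ = P(outcome | exposed) = 1201/3027 = 0.39676
p₀ = P(outcome | unexposed) = 253/1259 = 0.20095
Under exogeneity and monotonicity, PN = (p₁ − p₀)/p₁.
PN = (0.39676 − 0.20095) / 0.39676 ≈ 0.4935

PN ≈ 0.494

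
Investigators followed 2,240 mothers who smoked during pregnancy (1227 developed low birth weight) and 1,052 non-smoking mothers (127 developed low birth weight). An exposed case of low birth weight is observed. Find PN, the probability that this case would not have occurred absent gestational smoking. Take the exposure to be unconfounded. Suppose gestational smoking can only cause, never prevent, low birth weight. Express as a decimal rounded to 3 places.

p₁ = P(outcome | exposed) = 1227/2240 = 0.54777
p₀ = P(outcome | unexposed) = 127/1052 = 0.12072
Under exogeneity and monotonicity, PN = (p₁ − p₀) / p₁.
PN = (0.54777 − 0.12072) / 0.54777 = 0.42705 / 0.54777 ≈ 0.7796

PN ≈ 0.780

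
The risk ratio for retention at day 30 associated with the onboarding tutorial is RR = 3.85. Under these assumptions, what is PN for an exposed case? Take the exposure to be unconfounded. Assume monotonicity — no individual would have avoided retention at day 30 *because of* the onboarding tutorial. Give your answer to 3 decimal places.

Under exogeneity and monotonicity, PN = (RR − 1) / RR = 1 − 1/RR.
PN = (3.85 − 1) / 3.85 = 2.85 / 3.85 ≈ 0.7403

PN ≈ 0.740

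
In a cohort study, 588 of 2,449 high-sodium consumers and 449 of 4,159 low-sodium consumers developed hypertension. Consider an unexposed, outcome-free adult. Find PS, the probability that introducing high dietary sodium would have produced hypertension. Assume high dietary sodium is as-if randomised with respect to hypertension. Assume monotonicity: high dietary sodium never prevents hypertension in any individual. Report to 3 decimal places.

p₁ = P(outcome | exposed) = 588/2449 = 0.2401
p₀ = P(outcome | unexposed) = 449/4159 = 0.10796
Under exogeneity and monotonicity, PS = (p₁ − p₀) / (1 − p₀).
PS = (0.2401 − 0.10796) / (1 − 0.10796) = 0.13214 / 0.89204 ≈ 0.1481

PS ≈ 0.148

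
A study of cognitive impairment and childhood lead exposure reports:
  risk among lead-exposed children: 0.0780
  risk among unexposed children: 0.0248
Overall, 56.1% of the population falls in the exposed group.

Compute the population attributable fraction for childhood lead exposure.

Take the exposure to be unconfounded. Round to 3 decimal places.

Let p₁ = 0.078, p₀ = 0.0248.
Overall risk P(Y=1) = π·p₁ + (1−π)·p₀ = 0.561×0.078 + 0.439×0.0248 = 0.054645.
Under exogeneity, PAF = [P(Y=1) − p₀] / P(Y=1).
PAF = (0.054645 − 0.0248) / 0.054645 ≈ 0.5462

PAF ≈ 0.546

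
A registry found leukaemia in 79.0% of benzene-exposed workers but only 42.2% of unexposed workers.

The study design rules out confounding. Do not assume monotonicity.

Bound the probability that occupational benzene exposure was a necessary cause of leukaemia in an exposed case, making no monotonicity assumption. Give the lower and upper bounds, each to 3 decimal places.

p₁ = 0.79, p₀ = 0.422.
Under exogeneity alone the bounds on PN are max{0,(p₁−p₀)/p₁} ≤ PN ≤ min{1,(1−p₀)/p₁}.
  lower = (p₁ − p₀)/p₁ = 0.368 / 0.79 ≈ 0.4658
  upper = min{1, (1 − p₀)/p₁} = 0.578 / 0.79 ≈ 0.7316

0.466 ≤ PN ≤ 0.732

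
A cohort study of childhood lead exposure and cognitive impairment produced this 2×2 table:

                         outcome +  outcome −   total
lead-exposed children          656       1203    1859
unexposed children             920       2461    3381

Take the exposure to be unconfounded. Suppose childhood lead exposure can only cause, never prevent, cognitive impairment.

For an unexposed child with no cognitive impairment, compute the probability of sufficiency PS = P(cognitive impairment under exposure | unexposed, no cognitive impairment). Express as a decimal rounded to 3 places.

p₁ = P(outcome | exposed) = 656/1859 = 0.35288
p₀ = P(outcome | unexposed) = 920/3381 = 0.27211
Under exogeneity and monotonicity, PS = (p₁ − p₀)/(1 − p₀).
PS = (0.35288 − 0.27211) / 0.72789 ≈ 0.1110

PS ≈ 0.111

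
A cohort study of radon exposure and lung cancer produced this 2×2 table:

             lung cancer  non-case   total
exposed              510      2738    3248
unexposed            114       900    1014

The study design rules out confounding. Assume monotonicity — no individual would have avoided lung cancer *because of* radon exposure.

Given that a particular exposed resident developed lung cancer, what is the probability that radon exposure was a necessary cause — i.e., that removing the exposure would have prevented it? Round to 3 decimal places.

p₁ = P(outcome | exposed) = 510/3248 = 0.15702
p₀ = P(outcome | unexposed) = 114/1014 = 0.11243
Under exogeneity and monotonicity, PN = (p₁ − p₀)/p₁.
PN = (0.15702 − 0.11243) / 0.15702 ≈ 0.2840

PN ≈ 0.284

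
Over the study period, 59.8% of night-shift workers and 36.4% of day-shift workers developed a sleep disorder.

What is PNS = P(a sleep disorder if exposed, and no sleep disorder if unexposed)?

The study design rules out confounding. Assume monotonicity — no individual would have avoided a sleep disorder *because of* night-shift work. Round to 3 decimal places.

p₁ = 0.598, p₀ = 0.364.
Under exogeneity and monotonicity, PNS = p₁ − p₀.
PNS = 0.598 − 0.364 = 0.234

PNS ≈ 0.234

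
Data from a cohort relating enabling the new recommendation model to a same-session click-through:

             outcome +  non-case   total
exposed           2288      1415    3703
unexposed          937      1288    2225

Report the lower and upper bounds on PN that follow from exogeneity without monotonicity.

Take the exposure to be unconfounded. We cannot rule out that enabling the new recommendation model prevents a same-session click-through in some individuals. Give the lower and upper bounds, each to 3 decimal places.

0.318 ≤ PN ≤ 0.937

p₁ = P(outcome | exposed) = 2288/3703 = 0.61788
p₀ = P(outcome | unexposed) = 937/2225 = 0.42112
Under exogeneity alone the bounds on PN are max{0,(p₁−p₀)/p₁} ≤ PN ≤ min{1,(1−p₀)/p₁}.
  lower = (p₁ − p₀)/p₁ = 0.19675 / 0.61788 ≈ 0.3184
  upper = min{1, (1 − p₀)/p₁} = 0.57888 / 0.61788 ≈ 0.9369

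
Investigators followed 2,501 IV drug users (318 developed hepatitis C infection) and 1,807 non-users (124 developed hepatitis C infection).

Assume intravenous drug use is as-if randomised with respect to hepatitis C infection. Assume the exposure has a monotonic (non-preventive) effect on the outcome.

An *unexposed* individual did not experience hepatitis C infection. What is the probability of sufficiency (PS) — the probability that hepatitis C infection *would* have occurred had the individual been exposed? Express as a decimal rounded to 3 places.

p₁ = P(outcome | exposed) = 318/2501 = 0.12715
p₀ = P(outcome | unexposed) = 124/1807 = 0.068622
Under exogeneity and monotonicity, PS = (p₁ − p₀) / (1 − p₀).
PS = (0.12715 − 0.068622) / (1 − 0.068622) = 0.058527 / 0.93138 ≈ 0.0628

PS ≈ 0.063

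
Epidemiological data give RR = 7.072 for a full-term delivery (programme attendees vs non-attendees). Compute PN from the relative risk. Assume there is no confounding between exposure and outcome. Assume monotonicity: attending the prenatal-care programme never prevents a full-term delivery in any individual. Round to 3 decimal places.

Under exogeneity and monotonicity, PN = (RR − 1) / RR = 1 − 1/RR.
PN = (7.072 − 1) / 7.072 = 6.072 / 7.072 ≈ 0.8586

PN ≈ 0.859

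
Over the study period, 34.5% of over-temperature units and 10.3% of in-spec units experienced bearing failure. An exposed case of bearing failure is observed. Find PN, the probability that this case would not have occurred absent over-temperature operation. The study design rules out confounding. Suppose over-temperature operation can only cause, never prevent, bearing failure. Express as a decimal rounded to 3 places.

PN ≈ 0.701

p₁ = 0.345, p₀ = 0.103.
Under exogeneity and monotonicity, PN = (p₁ − p₀) / p₁.
PN = (0.345 − 0.103) / 0.345 = 0.242 / 0.345 ≈ 0.7014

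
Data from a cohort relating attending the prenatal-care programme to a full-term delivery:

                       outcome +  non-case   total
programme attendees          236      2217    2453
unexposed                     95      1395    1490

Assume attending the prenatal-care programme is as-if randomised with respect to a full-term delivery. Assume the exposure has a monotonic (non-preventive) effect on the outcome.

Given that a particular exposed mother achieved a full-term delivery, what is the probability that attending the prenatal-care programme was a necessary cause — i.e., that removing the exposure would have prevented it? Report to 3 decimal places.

p₁ = P(outcome | exposed) = 236/2453 = 0.096209
p₀ = P(outcome | unexposed) = 95/1490 = 0.063758
Under exogeneity and monotonicity, PN = (p₁ − p₀)/p₁.
PN = (0.096209 − 0.063758) / 0.096209 ≈ 0.3373

PN ≈ 0.337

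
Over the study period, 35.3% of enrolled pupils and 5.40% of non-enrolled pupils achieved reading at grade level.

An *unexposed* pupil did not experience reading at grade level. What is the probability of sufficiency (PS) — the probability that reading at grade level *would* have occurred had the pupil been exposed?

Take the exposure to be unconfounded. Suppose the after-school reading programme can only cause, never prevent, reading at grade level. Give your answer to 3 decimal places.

p₁ = 0.353, p₀ = 0.054.
Under exogeneity and monotonicity, PS = (p₁ − p₀) / (1 − p₀).
PS = (0.353 − 0.054) / (1 − 0.054) = 0.299 / 0.946 ≈ 0.3161

PS ≈ 0.316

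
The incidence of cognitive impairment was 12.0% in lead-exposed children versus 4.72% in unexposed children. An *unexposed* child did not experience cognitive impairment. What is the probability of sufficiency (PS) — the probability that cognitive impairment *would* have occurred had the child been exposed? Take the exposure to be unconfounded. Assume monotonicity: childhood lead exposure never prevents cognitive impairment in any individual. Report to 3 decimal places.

PS ≈ 0.076

p₁ = 0.12, p₀ = 0.0472.
Under exogeneity and monotonicity, PS = (p₁ − p₀) / (1 − p₀).
PS = (0.12 − 0.0472) / (1 − 0.0472) = 0.0728 / 0.9528 ≈ 0.0764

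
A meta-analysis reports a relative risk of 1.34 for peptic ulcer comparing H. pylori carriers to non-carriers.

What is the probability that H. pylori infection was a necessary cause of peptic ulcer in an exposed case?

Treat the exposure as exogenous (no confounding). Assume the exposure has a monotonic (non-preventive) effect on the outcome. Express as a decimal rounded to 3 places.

Under exogeneity and monotonicity, PN = (RR − 1) / RR = 1 − 1/RR.
PN = (1.34 − 1) / 1.34 = 0.34 / 1.34 ≈ 0.2537

PN ≈ 0.254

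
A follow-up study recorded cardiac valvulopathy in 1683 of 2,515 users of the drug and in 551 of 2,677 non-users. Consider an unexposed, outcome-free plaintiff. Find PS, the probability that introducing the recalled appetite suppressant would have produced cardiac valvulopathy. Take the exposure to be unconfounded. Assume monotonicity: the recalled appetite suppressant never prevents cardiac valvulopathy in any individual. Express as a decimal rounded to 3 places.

PS ≈ 0.583

p₁ = P(outcome | exposed) = 1683/2515 = 0.66918
p₀ = P(outcome | unexposed) = 551/2677 = 0.20583
Under exogeneity and monotonicity, PS = (p₁ − p₀) / (1 − p₀).
PS = (0.66918 − 0.20583) / (1 − 0.20583) = 0.46336 / 0.79417 ≈ 0.5834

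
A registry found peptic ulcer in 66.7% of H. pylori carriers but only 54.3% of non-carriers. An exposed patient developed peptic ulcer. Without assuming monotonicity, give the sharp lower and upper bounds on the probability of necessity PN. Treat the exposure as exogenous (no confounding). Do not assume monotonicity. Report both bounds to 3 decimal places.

0.186 ≤ PN ≤ 0.685

p₁ = 0.667, p₀ = 0.543.
Under exogeneity alone the bounds on PN are max{0,(p₁−p₀)/p₁} ≤ PN ≤ min{1,(1−p₀)/p₁}.
  lower = (p₁ − p₀)/p₁ = 0.124 / 0.667 ≈ 0.1859
  upper = min{1, (1 − p₀)/p₁} = 0.457 / 0.667 ≈ 0.6852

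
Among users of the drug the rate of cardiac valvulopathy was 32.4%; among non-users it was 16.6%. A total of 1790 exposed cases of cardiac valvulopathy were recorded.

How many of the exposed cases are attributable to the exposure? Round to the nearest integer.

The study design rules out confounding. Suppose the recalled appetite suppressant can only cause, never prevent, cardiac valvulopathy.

about 873 cases

p₁ = 0.324, p₀ = 0.166.
PN = (p₁ − p₀)/p₁ = (0.324 − 0.166) / 0.324 ≈ 0.48765.
Attributable cases ≈ PN × (exposed cases) = 0.48765 × 1790 ≈ 872.90.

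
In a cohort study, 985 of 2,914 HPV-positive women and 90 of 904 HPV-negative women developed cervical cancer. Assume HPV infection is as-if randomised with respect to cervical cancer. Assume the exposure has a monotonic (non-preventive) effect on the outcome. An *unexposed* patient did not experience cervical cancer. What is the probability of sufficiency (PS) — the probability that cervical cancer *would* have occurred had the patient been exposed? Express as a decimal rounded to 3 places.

PS ≈ 0.265

p₁ = P(outcome | exposed) = 985/2914 = 0.33802
p₀ = P(outcome | unexposed) = 90/904 = 0.099558
Under exogeneity and monotonicity, PS = (p₁ − p₀) / (1 − p₀).
PS = (0.33802 − 0.099558) / (1 − 0.099558) = 0.23847 / 0.90044 ≈ 0.2648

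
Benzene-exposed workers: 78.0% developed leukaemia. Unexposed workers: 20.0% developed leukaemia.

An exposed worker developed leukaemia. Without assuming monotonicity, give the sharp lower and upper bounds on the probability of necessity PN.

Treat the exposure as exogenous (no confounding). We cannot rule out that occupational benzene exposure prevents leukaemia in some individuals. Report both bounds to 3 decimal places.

0.744 ≤ PN ≤ 1.000

p₁ = 0.78, p₀ = 0.2.
Under exogeneity alone the bounds on PN are max{0,(p₁−p₀)/p₁} ≤ PN ≤ min{1,(1−p₀)/p₁}.
  lower = (p₁ − p₀)/p₁ = 0.58 / 0.78 ≈ 0.7436
  upper = min{1, (1 − p₀)/p₁} = 0.8 / 0.78 ≈ 1.0256 → capped at 1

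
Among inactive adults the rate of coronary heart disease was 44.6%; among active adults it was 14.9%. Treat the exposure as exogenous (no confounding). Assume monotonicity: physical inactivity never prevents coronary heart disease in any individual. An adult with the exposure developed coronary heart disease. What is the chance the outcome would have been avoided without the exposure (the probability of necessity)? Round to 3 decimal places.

p₁ = 0.446, p₀ = 0.149.
Under exogeneity and monotonicity, PN = (p₁ − p₀) / p₁.
PN = (0.446 − 0.149) / 0.446 = 0.297 / 0.446 ≈ 0.6659

PN ≈ 0.666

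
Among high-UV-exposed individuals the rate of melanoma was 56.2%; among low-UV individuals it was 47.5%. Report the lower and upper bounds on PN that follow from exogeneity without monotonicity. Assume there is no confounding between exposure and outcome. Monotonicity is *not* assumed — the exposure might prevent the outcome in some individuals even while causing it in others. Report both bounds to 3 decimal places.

0.155 ≤ PN ≤ 0.934

p₁ = 0.562, p₀ = 0.475.
Under exogeneity alone the bounds on PN are max{0,(p₁−p₀)/p₁} ≤ PN ≤ min{1,(1−p₀)/p₁}.
  lower = (p₁ − p₀)/p₁ = 0.087 / 0.562 ≈ 0.1548
  upper = min{1, (1 − p₀)/p₁} = 0.525 / 0.562 ≈ 0.9342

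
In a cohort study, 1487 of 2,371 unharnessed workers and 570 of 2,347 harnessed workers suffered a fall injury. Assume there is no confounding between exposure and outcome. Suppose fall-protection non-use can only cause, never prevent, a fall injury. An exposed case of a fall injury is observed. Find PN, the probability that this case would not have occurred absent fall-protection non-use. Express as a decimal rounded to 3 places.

p₁ = P(outcome | exposed) = 1487/2371 = 0.62716
p₀ = P(outcome | unexposed) = 570/2347 = 0.24286
Under exogeneity and monotonicity, PN = (p₁ − p₀) / p₁.
PN = (0.62716 − 0.24286) / 0.62716 = 0.3843 / 0.62716 ≈ 0.6128

PN ≈ 0.613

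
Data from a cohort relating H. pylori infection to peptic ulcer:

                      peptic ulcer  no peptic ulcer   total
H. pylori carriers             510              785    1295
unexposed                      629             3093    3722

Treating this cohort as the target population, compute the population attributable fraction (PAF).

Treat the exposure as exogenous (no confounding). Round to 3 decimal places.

PAF ≈ 0.256

p₁ = P(outcome | exposed) = 510/1295 = 0.39382
p₀ = P(outcome | unexposed) = 629/3722 = 0.169
Exposure prevalence π = 1295/5017 = 0.25812; overall risk P(Y=1) = 0.22703.
Under exogeneity, PAF = [P(Y=1) − p₀]/P(Y=1).
PAF = (0.22703 − 0.169) / 0.22703 ≈ 0.2556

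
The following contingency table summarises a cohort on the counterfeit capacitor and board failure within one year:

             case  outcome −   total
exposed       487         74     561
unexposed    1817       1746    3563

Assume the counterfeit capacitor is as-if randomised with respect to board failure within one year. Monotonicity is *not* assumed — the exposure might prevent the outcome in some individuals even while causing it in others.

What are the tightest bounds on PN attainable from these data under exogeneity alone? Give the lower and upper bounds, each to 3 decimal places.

p₁ = P(outcome | exposed) = 487/561 = 0.86809
p₀ = P(outcome | unexposed) = 1817/3563 = 0.50996
Under exogeneity alone the bounds on PN are max{0,(p₁−p₀)/p₁} ≤ PN ≤ min{1,(1−p₀)/p₁}.
  lower = (p₁ − p₀)/p₁ = 0.35813 / 0.86809 ≈ 0.4125
  upper = min{1, (1 − p₀)/p₁} = 0.49004 / 0.86809 ≈ 0.5645

0.413 ≤ PN ≤ 0.564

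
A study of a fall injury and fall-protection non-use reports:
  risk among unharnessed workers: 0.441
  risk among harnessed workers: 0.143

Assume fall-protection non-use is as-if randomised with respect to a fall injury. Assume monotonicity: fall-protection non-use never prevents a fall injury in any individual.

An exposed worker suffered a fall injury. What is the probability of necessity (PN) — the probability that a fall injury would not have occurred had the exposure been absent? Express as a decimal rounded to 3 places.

Let p₁ = 0.441, p₀ = 0.143.
Under exogeneity and monotonicity, PN = (p₁ − p₀) / p₁.
PN = (0.441 − 0.143) / 0.441 = 0.298 / 0.441 ≈ 0.6757

PN ≈ 0.676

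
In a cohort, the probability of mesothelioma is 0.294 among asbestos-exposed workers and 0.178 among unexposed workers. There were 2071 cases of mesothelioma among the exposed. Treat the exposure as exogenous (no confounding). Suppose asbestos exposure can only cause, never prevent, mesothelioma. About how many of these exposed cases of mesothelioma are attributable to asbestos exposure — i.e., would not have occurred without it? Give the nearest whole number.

Let p₁ = 0.294, p₀ = 0.178.
PN = (p₁ − p₀)/p₁ = (0.294 − 0.178) / 0.294 ≈ 0.39456.
Attributable cases ≈ PN × (exposed cases) = 0.39456 × 2071 ≈ 817.13.

about 817 cases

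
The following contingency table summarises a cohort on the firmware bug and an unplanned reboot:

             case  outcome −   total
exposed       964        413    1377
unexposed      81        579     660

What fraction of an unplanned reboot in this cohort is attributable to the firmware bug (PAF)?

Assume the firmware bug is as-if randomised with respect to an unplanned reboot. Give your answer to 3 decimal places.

PAF ≈ 0.761

p₁ = P(outcome | exposed) = 964/1377 = 0.70007
p₀ = P(outcome | unexposed) = 81/660 = 0.12273
Exposure prevalence π = 1377/2037 = 0.67599; overall risk P(Y=1) = 0.51301.
Under exogeneity, PAF = [P(Y=1) − p₀]/P(Y=1).
PAF = (0.51301 − 0.12273) / 0.51301 ≈ 0.7608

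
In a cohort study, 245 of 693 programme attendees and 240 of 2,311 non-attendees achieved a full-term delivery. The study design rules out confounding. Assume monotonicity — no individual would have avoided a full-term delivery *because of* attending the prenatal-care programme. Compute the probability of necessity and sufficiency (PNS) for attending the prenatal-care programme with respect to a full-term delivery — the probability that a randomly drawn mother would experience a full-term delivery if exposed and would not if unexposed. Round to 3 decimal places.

PNS ≈ 0.250

p₁ = P(outcome | exposed) = 245/693 = 0.35354
p₀ = P(outcome | unexposed) = 240/2311 = 0.10385
Under exogeneity and monotonicity, PNS = p₁ − p₀.
PNS = 0.35354 − 0.10385 = 0.24968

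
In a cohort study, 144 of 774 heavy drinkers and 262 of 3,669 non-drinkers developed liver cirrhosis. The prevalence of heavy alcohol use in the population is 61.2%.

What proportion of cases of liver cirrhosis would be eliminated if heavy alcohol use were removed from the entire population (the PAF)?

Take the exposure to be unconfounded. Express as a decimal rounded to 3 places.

p₁ = P(outcome | exposed) = 144/774 = 0.18605
p₀ = P(outcome | unexposed) = 262/3669 = 0.071409
Overall risk P(Y=1) = π·p₁ + (1−π)·p₀ = 0.612×0.18605 + 0.388×0.071409 = 0.14157.
Under exogeneity, PAF = [P(Y=1) − p₀] / P(Y=1).
PAF = (0.14157 − 0.071409) / 0.14157 ≈ 0.4956

PAF ≈ 0.496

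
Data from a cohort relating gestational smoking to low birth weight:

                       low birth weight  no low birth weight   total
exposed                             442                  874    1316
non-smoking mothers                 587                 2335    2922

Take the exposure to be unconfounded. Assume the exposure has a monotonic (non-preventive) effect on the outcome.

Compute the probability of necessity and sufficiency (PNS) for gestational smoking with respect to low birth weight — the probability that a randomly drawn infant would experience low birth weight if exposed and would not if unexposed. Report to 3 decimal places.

p₁ = P(outcome | exposed) = 442/1316 = 0.33587
p₀ = P(outcome | unexposed) = 587/2922 = 0.20089
Under exogeneity and monotonicity, PNS = p₁ − p₀.
PNS = 0.33587 − 0.20089 = 0.13498

PNS ≈ 0.135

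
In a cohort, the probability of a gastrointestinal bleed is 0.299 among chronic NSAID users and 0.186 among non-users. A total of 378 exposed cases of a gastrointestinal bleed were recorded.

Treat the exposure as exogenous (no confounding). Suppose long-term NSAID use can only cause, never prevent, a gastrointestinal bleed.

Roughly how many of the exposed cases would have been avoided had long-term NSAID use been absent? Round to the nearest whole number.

about 143 cases

Let p₁ = 0.299, p₀ = 0.186.
PN = (p₁ − p₀)/p₁ = (0.299 − 0.186) / 0.299 ≈ 0.37793.
Attributable cases ≈ PN × (exposed cases) = 0.37793 × 378 ≈ 142.86.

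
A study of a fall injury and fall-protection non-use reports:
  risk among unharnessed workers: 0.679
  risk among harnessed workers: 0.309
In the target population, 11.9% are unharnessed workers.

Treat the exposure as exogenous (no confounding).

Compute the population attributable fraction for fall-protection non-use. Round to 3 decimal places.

PAF ≈ 0.125

Let p₁ = 0.679, p₀ = 0.309.
Overall risk P(Y=1) = π·p₁ + (1−π)·p₀ = 0.119×0.679 + 0.881×0.309 = 0.35303.
Under exogeneity, PAF = [P(Y=1) − p₀] / P(Y=1).
PAF = (0.35303 − 0.309) / 0.35303 ≈ 0.1247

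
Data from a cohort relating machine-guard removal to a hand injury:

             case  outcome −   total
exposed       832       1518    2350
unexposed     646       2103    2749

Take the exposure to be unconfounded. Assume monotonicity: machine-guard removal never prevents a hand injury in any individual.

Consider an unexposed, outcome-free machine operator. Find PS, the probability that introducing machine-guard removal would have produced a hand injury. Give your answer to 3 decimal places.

PS ≈ 0.156

p₁ = P(outcome | exposed) = 832/2350 = 0.35404
p₀ = P(outcome | unexposed) = 646/2749 = 0.23499
Under exogeneity and monotonicity, PS = (p₁ − p₀)/(1 − p₀).
PS = (0.35404 − 0.23499) / 0.76501 ≈ 0.1556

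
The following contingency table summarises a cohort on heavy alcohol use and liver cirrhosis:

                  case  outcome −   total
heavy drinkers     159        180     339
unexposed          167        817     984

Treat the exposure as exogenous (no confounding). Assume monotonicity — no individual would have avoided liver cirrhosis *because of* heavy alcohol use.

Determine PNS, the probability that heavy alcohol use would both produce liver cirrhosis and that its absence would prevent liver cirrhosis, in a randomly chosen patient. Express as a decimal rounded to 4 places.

PNS ≈ 0.2993

p₁ = P(outcome | exposed) = 159/339 = 0.46903
p₀ = P(outcome | unexposed) = 167/984 = 0.16972
Under exogeneity and monotonicity, PNS = p₁ − p₀.
PNS = 0.46903 − 0.16972 = 0.29931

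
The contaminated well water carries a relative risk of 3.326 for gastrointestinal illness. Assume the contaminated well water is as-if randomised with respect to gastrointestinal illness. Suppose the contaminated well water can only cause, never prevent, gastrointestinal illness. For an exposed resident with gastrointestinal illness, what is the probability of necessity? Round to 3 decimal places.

PN ≈ 0.699

Under exogeneity and monotonicity, PN = (RR − 1) / RR = 1 − 1/RR.
PN = (3.326 − 1) / 3.326 = 2.326 / 3.326 ≈ 0.6993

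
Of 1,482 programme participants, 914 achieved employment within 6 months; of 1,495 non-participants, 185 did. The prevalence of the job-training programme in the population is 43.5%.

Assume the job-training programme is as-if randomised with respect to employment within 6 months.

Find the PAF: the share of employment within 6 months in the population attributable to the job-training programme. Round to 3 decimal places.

p₁ = P(outcome | exposed) = 914/1482 = 0.61673
p₀ = P(outcome | unexposed) = 185/1495 = 0.12375
Overall risk P(Y=1) = π·p₁ + (1−π)·p₀ = 0.435×0.61673 + 0.565×0.12375 = 0.3382.
Under exogeneity, PAF = [P(Y=1) − p₀] / P(Y=1).
PAF = (0.3382 − 0.12375) / 0.3382 ≈ 0.6341

PAF ≈ 0.634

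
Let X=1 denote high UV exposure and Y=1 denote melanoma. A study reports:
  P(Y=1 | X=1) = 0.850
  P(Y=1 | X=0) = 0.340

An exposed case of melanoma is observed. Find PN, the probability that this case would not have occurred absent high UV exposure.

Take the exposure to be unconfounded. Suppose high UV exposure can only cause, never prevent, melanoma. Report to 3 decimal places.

Let p₁ = 0.85, p₀ = 0.34.
Under exogeneity and monotonicity, PN = (p₁ − p₀) / p₁.
PN = (0.85 − 0.34) / 0.85 = 0.51 / 0.85 ≈ 0.6000

PN ≈ 0.600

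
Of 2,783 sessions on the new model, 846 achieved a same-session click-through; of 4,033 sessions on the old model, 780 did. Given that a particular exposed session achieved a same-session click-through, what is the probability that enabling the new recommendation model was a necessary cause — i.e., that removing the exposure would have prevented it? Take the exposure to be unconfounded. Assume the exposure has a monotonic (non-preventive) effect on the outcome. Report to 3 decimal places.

p₁ = P(outcome | exposed) = 846/2783 = 0.30399
p₀ = P(outcome | unexposed) = 780/4033 = 0.1934
Under exogeneity and monotonicity, PN = (p₁ − p₀) / p₁.
PN = (0.30399 − 0.1934) / 0.30399 = 0.11058 / 0.30399 ≈ 0.3638

PN ≈ 0.364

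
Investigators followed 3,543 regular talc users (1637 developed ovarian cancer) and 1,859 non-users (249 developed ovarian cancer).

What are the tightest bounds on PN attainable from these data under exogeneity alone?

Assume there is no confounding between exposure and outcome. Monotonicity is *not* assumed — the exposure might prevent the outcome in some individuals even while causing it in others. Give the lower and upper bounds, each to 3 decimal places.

p₁ = P(outcome | exposed) = 1637/3543 = 0.46204
p₀ = P(outcome | unexposed) = 249/1859 = 0.13394
Under exogeneity alone the bounds on PN are max{0,(p₁−p₀)/p₁} ≤ PN ≤ min{1,(1−p₀)/p₁}.
  lower = (p₁ − p₀)/p₁ = 0.32809 / 0.46204 ≈ 0.7101
  upper = min{1, (1 − p₀)/p₁} = 0.86606 / 0.46204 ≈ 1.8744 → capped at 1

0.710 ≤ PN ≤ 1.000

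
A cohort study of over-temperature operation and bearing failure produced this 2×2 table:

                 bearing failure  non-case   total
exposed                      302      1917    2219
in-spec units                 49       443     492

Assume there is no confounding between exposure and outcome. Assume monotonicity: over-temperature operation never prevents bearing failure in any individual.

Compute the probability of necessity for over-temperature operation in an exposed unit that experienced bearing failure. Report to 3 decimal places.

p₁ = P(outcome | exposed) = 302/2219 = 0.1361
p₀ = P(outcome | unexposed) = 49/492 = 0.099593
Under exogeneity and monotonicity, PN = (p₁ − p₀)/p₁.
PN = (0.1361 − 0.099593) / 0.1361 ≈ 0.2682

PN ≈ 0.268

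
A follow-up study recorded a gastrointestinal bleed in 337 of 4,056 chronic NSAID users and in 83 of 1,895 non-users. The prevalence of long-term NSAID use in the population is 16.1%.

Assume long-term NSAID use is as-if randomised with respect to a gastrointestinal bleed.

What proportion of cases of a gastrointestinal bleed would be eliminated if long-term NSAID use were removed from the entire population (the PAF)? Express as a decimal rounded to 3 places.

PAF ≈ 0.126

p₁ = P(outcome | exposed) = 337/4056 = 0.083087
p₀ = P(outcome | unexposed) = 83/1895 = 0.043799
Overall risk P(Y=1) = π·p₁ + (1−π)·p₀ = 0.161×0.083087 + 0.839×0.043799 = 0.050125.
Under exogeneity, PAF = [P(Y=1) − p₀] / P(Y=1).
PAF = (0.050125 − 0.043799) / 0.050125 ≈ 0.1262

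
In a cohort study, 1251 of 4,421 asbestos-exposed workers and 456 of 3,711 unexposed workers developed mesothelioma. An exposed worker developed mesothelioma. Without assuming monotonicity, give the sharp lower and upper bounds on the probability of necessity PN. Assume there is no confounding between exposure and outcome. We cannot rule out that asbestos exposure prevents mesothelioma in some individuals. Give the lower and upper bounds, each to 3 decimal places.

p₁ = P(outcome | exposed) = 1251/4421 = 0.28297
p₀ = P(outcome | unexposed) = 456/3711 = 0.12288
Under exogeneity alone the bounds on PN are max{0,(p₁−p₀)/p₁} ≤ PN ≤ min{1,(1−p₀)/p₁}.
  lower = (p₁ − p₀)/p₁ = 0.16009 / 0.28297 ≈ 0.5658
  upper = min{1, (1 − p₀)/p₁} = 0.87712 / 0.28297 ≈ 3.0997 → capped at 1

0.566 ≤ PN ≤ 1.000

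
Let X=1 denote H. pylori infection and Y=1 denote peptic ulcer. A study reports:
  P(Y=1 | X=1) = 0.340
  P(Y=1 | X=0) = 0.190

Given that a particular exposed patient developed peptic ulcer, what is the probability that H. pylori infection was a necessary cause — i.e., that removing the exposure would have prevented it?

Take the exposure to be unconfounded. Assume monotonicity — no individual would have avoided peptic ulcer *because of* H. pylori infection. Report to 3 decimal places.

Let p₁ = 0.34, p₀ = 0.19.
Under exogeneity and monotonicity, PN = (p₁ − p₀) / p₁.
PN = (0.34 − 0.19) / 0.34 = 0.15 / 0.34 ≈ 0.4412

PN ≈ 0.441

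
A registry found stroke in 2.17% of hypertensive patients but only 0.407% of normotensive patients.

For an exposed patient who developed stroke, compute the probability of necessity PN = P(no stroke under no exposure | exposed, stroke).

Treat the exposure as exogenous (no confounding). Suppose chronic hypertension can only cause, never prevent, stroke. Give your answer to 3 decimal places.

PN ≈ 0.812

p₁ = 0.0217, p₀ = 0.00407.
Under exogeneity and monotonicity, PN = (p₁ − p₀) / p₁.
PN = (0.0217 − 0.00407) / 0.0217 = 0.01763 / 0.0217 ≈ 0.8124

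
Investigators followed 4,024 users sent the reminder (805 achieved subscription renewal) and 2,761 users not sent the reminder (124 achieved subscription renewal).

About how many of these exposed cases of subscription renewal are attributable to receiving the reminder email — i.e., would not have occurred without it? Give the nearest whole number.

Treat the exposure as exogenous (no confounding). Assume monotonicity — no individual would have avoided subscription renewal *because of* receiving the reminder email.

p₁ = P(outcome | exposed) = 805/4024 = 0.20005
p₀ = P(outcome | unexposed) = 124/2761 = 0.044911
PN = (p₁ − p₀)/p₁ = (0.20005 − 0.044911) / 0.20005 ≈ 0.77550.
Attributable cases ≈ PN × (exposed cases) = 0.77550 × 805 ≈ 624.28.

about 624 cases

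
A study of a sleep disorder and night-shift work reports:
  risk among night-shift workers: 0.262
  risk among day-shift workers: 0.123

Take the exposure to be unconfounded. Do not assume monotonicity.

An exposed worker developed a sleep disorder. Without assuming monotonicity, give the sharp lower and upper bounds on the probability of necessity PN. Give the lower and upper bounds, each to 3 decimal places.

Let p₁ = 0.262, p₀ = 0.123.
Under exogeneity alone the bounds on PN are max{0,(p₁−p₀)/p₁} ≤ PN ≤ min{1,(1−p₀)/p₁}.
  lower = (p₁ − p₀)/p₁ = 0.139 / 0.262 ≈ 0.5305
  upper = min{1, (1 − p₀)/p₁} = 0.877 / 0.262 ≈ 3.3473 → capped at 1

0.531 ≤ PN ≤ 1.000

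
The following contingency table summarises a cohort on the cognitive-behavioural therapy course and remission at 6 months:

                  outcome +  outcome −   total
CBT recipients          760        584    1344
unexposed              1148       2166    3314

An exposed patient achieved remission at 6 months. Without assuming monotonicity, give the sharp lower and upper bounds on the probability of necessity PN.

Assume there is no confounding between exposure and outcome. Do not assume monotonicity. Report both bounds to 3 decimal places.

p₁ = P(outcome | exposed) = 760/1344 = 0.56548
p₀ = P(outcome | unexposed) = 1148/3314 = 0.34641
Under exogeneity alone the bounds on PN are max{0,(p₁−p₀)/p₁} ≤ PN ≤ min{1,(1−p₀)/p₁}.
  lower = (p₁ − p₀)/p₁ = 0.21907 / 0.56548 ≈ 0.3874
  upper = min{1, (1 − p₀)/p₁} = 0.65359 / 0.56548 ≈ 1.1558 → capped at 1

0.387 ≤ PN ≤ 1.000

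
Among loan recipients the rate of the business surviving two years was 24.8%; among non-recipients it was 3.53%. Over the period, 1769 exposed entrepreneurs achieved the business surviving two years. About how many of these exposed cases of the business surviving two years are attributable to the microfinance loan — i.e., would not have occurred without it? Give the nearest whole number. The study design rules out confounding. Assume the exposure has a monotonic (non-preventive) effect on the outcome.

about 1517 cases

p₁ = 0.248, p₀ = 0.0353.
PN = (p₁ − p₀)/p₁ = (0.248 − 0.0353) / 0.248 ≈ 0.85766.
Attributable cases ≈ PN × (exposed cases) = 0.85766 × 1769 ≈ 1517.20.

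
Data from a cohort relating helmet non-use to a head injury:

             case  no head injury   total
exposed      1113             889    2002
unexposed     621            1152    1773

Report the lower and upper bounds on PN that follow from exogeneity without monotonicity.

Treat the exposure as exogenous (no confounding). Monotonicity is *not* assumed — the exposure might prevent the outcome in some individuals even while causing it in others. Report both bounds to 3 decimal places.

0.370 ≤ PN ≤ 1.000

p₁ = P(outcome | exposed) = 1113/2002 = 0.55594
p₀ = P(outcome | unexposed) = 621/1773 = 0.35025
Under exogeneity alone the bounds on PN are max{0,(p₁−p₀)/p₁} ≤ PN ≤ min{1,(1−p₀)/p₁}.
  lower = (p₁ − p₀)/p₁ = 0.20569 / 0.55594 ≈ 0.3700
  upper = min{1, (1 − p₀)/p₁} = 0.64975 / 0.55594 ≈ 1.1687 → capped at 1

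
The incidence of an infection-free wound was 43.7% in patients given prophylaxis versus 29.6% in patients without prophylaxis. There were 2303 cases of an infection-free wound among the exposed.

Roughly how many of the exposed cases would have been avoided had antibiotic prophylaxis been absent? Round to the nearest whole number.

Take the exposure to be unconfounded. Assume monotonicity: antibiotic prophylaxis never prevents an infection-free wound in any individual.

p₁ = 0.437, p₀ = 0.296.
PN = (p₁ − p₀)/p₁ = (0.437 − 0.296) / 0.437 ≈ 0.32265.
Attributable cases ≈ PN × (exposed cases) = 0.32265 × 2303 ≈ 743.07.

about 743 cases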